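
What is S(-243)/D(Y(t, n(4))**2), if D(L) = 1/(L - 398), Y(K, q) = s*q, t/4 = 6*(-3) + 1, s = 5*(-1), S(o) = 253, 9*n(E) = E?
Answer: -8055014/81 ≈ -99445.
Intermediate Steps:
n(E) = E/9
s = -5
t = -68 (t = 4*(6*(-3) + 1) = 4*(-18 + 1) = 4*(-17) = -68)
Y(K, q) = -5*q
D(L) = 1/(-398 + L)
S(-243)/D(Y(t, n(4))**2) = 253/(1/(-398 + (-5*4/9)**2)) = 253/(1/(-398 + (-20/9)**2)) = 253/(1/(-398 + 400/81)) = 253/(1/(-31838/81)) = 253/(-81/31838) = 253*(-31838/81) = -8055014/81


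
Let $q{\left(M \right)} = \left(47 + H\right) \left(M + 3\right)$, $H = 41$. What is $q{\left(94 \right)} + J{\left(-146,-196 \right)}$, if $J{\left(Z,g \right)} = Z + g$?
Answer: $8194$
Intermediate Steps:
$q{\left(M \right)} = 264 + 88 M$ ($q{\left(M \right)} = \left(47 + 41\right) \left(M + 3\right) = 88 \left(3 + M\right) = 264 + 88 M$)
$q{\left(94 \right)} + J{\left(-146,-196 \right)} = \left(264 + 88 \cdot 94\right) - 342 = \left(264 + 8272\right) - 342 = 8536 - 342 = 8194$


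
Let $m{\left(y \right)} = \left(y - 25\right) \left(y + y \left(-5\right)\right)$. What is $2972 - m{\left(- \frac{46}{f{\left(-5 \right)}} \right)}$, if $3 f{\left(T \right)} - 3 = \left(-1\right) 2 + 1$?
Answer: $28916$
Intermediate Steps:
$f{\left(T \right)} = \frac{2}{3}$ ($f{\left(T \right)} = 1 + \frac{\left(-1\right) 2 + 1}{3} = 1 + \frac{-2 + 1}{3} = 1 + \frac{1}{3} \left(-1\right) = 1 - \frac{1}{3} = \frac{2}{3}$)
$m{\left(y \right)} = - 4 y \left(-25 + y\right)$ ($m{\left(y \right)} = \left(-25 + y\right) \left(y - 5 y\right) = \left(-25 + y\right) \left(- 4 y\right) = - 4 y \left(-25 + y\right)$)
$2972 - m{\left(- \frac{46}{f{\left(-5 \right)}} \right)} = 2972 - 4 \left(- \frac{46}{\frac{2}{3}}\right) \left(25 - - \frac{46}{\frac{2}{3}}\right) = 2972 - 4 \left(\left(-46\right) \frac{3}{2}\right) \left(25 - \left(-46\right) \frac{3}{2}\right) = 2972 - 4 \left(-69\right) \left(25 - -69\right) = 2972 - 4 \left(-69\right) \left(25 + 69\right) = 2972 - 4 \left(-69\right) 94 = 2972 - -25944 = 2972 + 25944 = 28916$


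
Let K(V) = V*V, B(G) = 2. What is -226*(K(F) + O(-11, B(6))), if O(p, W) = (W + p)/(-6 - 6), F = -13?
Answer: -76727/2 ≈ -38364.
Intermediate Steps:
O(p, W) = -W/12 - p/12 (O(p, W) = (W + p)/(-12) = (W + p)*(-1/12) = -W/12 - p/12)
K(V) = V**2
-226*(K(F) + O(-11, B(6))) = -226*((-13)**2 + (-1/12*2 - 1/12*(-11))) = -226*(169 + (-1/6 + 11/12)) = -226*(169 + 3/4) = -226*679/4 = -76727/2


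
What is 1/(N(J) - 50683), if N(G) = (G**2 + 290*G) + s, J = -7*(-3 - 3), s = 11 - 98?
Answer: -1/36826 ≈ -2.7155e-5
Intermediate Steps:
s = -87
J = 42 (J = -7*(-6) = 42)
N(G) = -87 + G**2 + 290*G (N(G) = (G**2 + 290*G) - 87 = -87 + G**2 + 290*G)
1/(N(J) - 50683) = 1/((-87 + 42**2 + 290*42) - 50683) = 1/((-87 + 1764 + 12180) - 50683) = 1/(13857 - 50683) = 1/(-36826) = -1/36826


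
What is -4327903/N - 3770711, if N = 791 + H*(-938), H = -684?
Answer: -2422244972216/642383 ≈ -3.7707e+6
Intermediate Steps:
N = 642383 (N = 791 - 684*(-938) = 791 + 641592 = 642383)
-4327903/N - 3770711 = -4327903/642383 - 3770711 = -2422244972216/642383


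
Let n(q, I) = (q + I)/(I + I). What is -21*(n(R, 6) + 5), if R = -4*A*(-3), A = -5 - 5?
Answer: 189/2 ≈ 94.500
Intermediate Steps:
A = -10
R = -120 (R = -4*(-10)*(-3) = 40*(-3) = -120)
n(q, I) = (I + q)/(2*I) (n(q, I) = (I + q)/((2*I)) = (I + q)*(1/(2*I)) = (I + q)/(2*I))
-21*(n(R, 6) + 5) = -21*((½)*(6 - 120)/6 + 5) = -21*((½)*(⅙)*(-114) + 5) = -21*(-19/2 + 5) = -21*(-9/2) = 189/2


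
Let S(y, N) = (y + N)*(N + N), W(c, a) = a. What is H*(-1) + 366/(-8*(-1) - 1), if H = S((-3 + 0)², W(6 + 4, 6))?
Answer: -894/7 ≈ -127.71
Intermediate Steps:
S(y, N) = 2*N*(N + y) (S(y, N) = (N + y)*(2*N) = 2*N*(N + y))
H = 180 (H = 2*6*(6 + (-3 + 0)²) = 2*6*(6 + (-3)²) = 2*6*(6 + 9) = 2*6*15 = 180)
H*(-1) + 366/(-8*(-1) - 1) = 180*(-1) + 366/(-8*(-1) - 1) = -180 + 366/(8 - 1) = -180 + 366/7 = -894/7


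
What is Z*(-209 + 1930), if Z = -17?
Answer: -29257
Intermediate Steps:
Z*(-209 + 1930) = -17*(-209 + 1930) = -17*1721 = -29257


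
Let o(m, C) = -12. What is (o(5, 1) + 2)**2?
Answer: 100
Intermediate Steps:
(o(5, 1) + 2)**2 = (-12 + 2)**2 = (-10)**2 = 100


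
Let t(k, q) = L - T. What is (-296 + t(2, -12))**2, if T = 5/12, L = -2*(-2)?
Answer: 12313081/144 ≈ 85508.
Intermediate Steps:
L = 4
T = 5/12 (T = 5*(1/12) = 5/12 ≈ 0.41667)
t(k, q) = 43/12 (t(k, q) = 4 - 1*5/12 = 4 - 5/12 = 43/12)
(-296 + t(2, -12))**2 = (-296 + 43/12)**2 = (-3509/12)**2 = 12313081/144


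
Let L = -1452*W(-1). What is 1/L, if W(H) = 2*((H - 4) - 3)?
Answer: 1/23232 ≈ 4.3044e-5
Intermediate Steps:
W(H) = -14 + 2*H (W(H) = 2*((-4 + H) - 3) = 2*(-7 + H) = -14 + 2*H)
L = 23232 (L = -1452*(-14 + 2*(-1)) = -1452*(-14 - 2) = -1452*(-16) = 23232)
1/L = 1/23232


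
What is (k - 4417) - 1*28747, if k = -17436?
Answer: -50600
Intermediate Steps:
(k - 4417) - 1*28747 = (-17436 - 4417) - 1*28747 = -21853 - 28747 = -50600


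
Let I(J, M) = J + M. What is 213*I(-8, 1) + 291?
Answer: -1200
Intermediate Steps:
213*I(-8, 1) + 291 = 213*(-8 + 1) + 291 = 213*(-7) + 291 = -1491 + 291 = -1200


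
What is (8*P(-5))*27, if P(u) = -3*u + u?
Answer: 2160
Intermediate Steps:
P(u) = -2*u
(8*P(-5))*27 = (8*(-2*(-5)))*27 = (8*10)*27 = 80*27 = 2160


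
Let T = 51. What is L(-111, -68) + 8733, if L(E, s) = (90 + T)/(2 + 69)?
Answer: 620184/71 ≈ 8735.0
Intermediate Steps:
L(E, s) = 141/71 (L(E, s) = (90 + 51)/(2 + 69) = 141/71)
L(-111, -68) + 8733 = 141/71 + 8733 = 620184/71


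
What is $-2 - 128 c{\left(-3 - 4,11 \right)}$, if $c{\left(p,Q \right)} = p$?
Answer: $894$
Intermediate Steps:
$-2 - 128 c{\left(-3 - 4,11 \right)} = -2 - 128 \left(-3 - 4\right) = -2 - -896 = -2 + 896 = 894$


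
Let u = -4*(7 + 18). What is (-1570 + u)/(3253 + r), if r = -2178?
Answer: -334/215 ≈ -1.5535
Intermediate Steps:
u = -100 (u = -4*25 = -100)
(-1570 + u)/(3253 + r) = (-1570 - 100)/(3253 - 2178) = -1670/1075 = -1670*1/1075 = -334/215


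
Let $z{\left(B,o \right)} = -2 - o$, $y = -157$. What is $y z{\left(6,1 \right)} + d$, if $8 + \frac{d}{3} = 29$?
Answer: $534$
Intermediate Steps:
$d = 63$ ($d = -24 + 3 \cdot 29 = -24 + 87 = 63$)
$y z{\left(6,1 \right)} + d = - 157 \left(-2 - 1\right) + 63 = \left(-157\right) \left(-3\right) + 63 = 471 + 63 = 534$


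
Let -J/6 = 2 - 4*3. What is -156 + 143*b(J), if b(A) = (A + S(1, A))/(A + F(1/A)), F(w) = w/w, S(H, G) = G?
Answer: 7644/61 ≈ 125.31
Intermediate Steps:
J = 60 (J = -6*(2 - 4*3) = -6*(2 - 12) = -6*(-10) = 60)
F(w) = 1
b(A) = 2*A/(1 + A) (b(A) = (A + A)/(A + 1) = (2*A)/(1 + A) = 2*A/(1 + A))
-156 + 143*b(J) = -156 + 143*(2*60/(1 + 60)) = -156 + 143*(2*60/61) = -156 + 143*(2*60*(1/61)) = -156 + 143*(120/61) = -156 + 17160/61 = 7644/61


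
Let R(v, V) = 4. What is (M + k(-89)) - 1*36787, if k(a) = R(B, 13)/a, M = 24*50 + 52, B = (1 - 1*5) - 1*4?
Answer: -3162619/89 ≈ -35535.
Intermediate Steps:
B = -8 (B = (1 - 5) - 4 = -4 - 4 = -8)
M = 1252 (M = 1200 + 52 = 1252)
k(a) = 4/a
(M + k(-89)) - 1*36787 = (1252 + 4/(-89)) - 1*36787 = (1252 + 4*(-1/89)) - 36787 = (1252 - 4/89) - 36787 = 111424/89 - 36787 = -3162619/89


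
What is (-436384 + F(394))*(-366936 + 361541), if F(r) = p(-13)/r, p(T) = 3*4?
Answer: 463795428590/197 ≈ 2.3543e+9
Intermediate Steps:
p(T) = 12
F(r) = 12/r
(-436384 + F(394))*(-366936 + 361541) = (-436384 + 12/394)*(-366936 + 361541) = (-436384 + 12*(1/394))*(-5395) = (-436384 + 6/197)*(-5395) = -85967642/197*(-5395) = 463795428590/197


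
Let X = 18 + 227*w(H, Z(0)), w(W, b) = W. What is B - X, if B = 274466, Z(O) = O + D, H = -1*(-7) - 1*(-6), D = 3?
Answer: 271497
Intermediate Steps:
H = 13 (H = 7 + 6 = 13)
Z(O) = 3 + O (Z(O) = O + 3 = 3 + O)
X = 2969 (X = 18 + 227*13 = 18 + 2951 = 2969)
B - X = 274466 - 1*2969 = 274466 - 2969 = 271497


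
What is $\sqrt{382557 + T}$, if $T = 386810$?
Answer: $\sqrt{769367} \approx 877.14$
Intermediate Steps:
$\sqrt{382557 + T} = \sqrt{382557 + 386810} = \sqrt{769367}$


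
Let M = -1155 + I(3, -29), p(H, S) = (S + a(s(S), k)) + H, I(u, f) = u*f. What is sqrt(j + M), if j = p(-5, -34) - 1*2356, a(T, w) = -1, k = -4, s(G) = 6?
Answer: I*sqrt(3638) ≈ 60.316*I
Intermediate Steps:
I(u, f) = f*u
p(H, S) = -1 + H + S (p(H, S) = (S - 1) + H = (-1 + S) + H = -1 + H + S)
M = -1242 (M = -1155 - 29*3 = -1155 - 87 = -1242)
j = -2396 (j = (-1 - 5 - 34) - 1*2356 = -40 - 2356 = -2396)
sqrt(j + M) = sqrt(-2396 - 1242) = sqrt(-3638) = I*sqrt(3638)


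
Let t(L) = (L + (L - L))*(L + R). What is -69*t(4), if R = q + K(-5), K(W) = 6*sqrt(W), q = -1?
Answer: -828 - 1656*I*sqrt(5) ≈ -828.0 - 3702.9*I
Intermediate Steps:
R = -1 + 6*I*sqrt(5) (R = -1 + 6*sqrt(-5) = -1 + 6*(I*sqrt(5)) = -1 + 6*I*sqrt(5) ≈ -1.0 + 13.416*I)
t(L) = L*(-1 + L + 6*I*sqrt(5)) (t(L) = (L + (L - L))*(L + (-1 + 6*I*sqrt(5))) = (L + 0)*(-1 + L + 6*I*sqrt(5)) = L*(-1 + L + 6*I*sqrt(5)))
-69*t(4) = -276*(-1 + 4 + 6*I*sqrt(5)) = -276*(3 + 6*I*sqrt(5)) = -69*(12 + 24*I*sqrt(5)) = -828 - 1656*I*sqrt(5)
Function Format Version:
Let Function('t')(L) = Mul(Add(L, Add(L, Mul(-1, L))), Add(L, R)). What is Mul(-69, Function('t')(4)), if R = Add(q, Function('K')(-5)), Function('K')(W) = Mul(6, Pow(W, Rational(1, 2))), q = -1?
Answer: Add(-828, Mul(-1656, I, Pow(5, Rational(1, 2)))) ≈ Add(-828.00, Mul(-3702.9, I))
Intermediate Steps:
R = Add(-1, Mul(6, I, Pow(5, Rational(1, 2)))) (R = Add(-1, Mul(6, Pow(-5, Rational(1, 2)))) = Add(-1, Mul(6, Mul(I, Pow(5, Rational(1, 2))))) = Add(-1, Mul(6, I, Pow(5, Rational(1, 2)))) ≈ Add(-1.0000, Mul(13.416, I)))
Function('t')(L) = Mul(L, Add(-1, L, Mul(6, I, Pow(5, Rational(1, 2))))) (Function('t')(L) = Mul(Add(L, Add(L, Mul(-1, L))), Add(L, Add(-1, Mul(6, I, Pow(5, Rational(1, 2)))))) = Mul(Add(L, 0), Add(-1, L, Mul(6, I, Pow(5, Rational(1, 2))))) = Mul(L, Add(-1, L, Mul(6, I, Pow(5, Rational(1, 2))))))
Mul(-69, Function('t')(4)) = Mul(-69, Mul(4, Add(-1, 4, Mul(6, I, Pow(5, Rational(1, 2)))))) = Mul(-69, Mul(4, Add(3, Mul(6, I, Pow(5, Rational(1, 2)))))) = Mul(-69, Add(12, Mul(24, I, Pow(5, Rational(1, 2))))) = Add(-828, Mul(-1656, I, Pow(5, Rational(1, 2))))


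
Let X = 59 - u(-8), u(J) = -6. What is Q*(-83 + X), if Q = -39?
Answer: 702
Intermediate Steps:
X = 65 (X = 59 - 1*(-6) = 59 + 6 = 65)
Q*(-83 + X) = -39*(-83 + 65) = -39*(-18) = 702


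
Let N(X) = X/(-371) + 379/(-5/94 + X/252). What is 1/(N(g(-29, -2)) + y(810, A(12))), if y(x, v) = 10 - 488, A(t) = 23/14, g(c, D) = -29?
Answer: -739403/2018749833 ≈ -0.00036627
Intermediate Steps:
A(t) = 23/14 (A(t) = 23*(1/14) = 23/14)
y(x, v) = -478
N(X) = 379/(-5/94 + X/252) - X/371 (N(X) = X*(-1/371) + 379/(-5*1/94 + X*(1/252)) = -X/371 + 379/(-5/94 + X/252) = 379/(-5/94 + X/252) - X/371)
1/(N(g(-29, -2)) + y(810, A(12))) = 1/((1665372996 - 47*(-29)**2 + 630*(-29))/(371*(-630 + 47*(-29))) - 478) = 1/((1665372996 - 47*841 - 18270)/(371*(-630 - 1363)) - 478) = 1/((1/371)*(1665372996 - 39527 - 18270)/(-1993) - 478) = 1/((1/371)*(-1/1993)*1665315199 - 478) = 1/(-1665315199/739403 - 478) = 1/(-2018749833/739403) = -739403/2018749833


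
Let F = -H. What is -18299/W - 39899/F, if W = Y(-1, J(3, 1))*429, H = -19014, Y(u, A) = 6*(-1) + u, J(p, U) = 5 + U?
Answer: 25346721/6344338 ≈ 3.9952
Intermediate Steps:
Y(u, A) = -6 + u
F = 19014 (F = -1*(-19014) = 19014)
W = -3003 (W = (-6 - 1)*429 = -7*429 = -3003)
-18299/W - 39899/F = -18299/(-3003) - 39899/19014 = -18299*(-1/3003) - 39899*1/19014 = 18299/3003 - 39899/19014 = 25346721/6344338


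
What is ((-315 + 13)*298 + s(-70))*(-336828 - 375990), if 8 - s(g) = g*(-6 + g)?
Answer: 67937257944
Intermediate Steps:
s(g) = 8 - g*(-6 + g)
((-315 + 13)*298 + s(-70))*(-336828 - 375990) = ((-315 + 13)*298 + (8 - 1*(-70)² + 6*(-70)))*(-336828 - 375990) = (-302*298 + (8 - 1*4900 - 420))*(-712818) = (-89996 + (8 - 4900 - 420))*(-712818) = (-89996 - 5312)*(-712818) = -95308*(-712818) = 67937257944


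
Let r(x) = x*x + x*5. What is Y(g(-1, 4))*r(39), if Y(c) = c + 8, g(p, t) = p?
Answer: 12012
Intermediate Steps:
Y(c) = 8 + c
r(x) = x² + 5*x
Y(g(-1, 4))*r(39) = (8 - 1)*(39*(5 + 39)) = 7*(39*44) = 7*1716 = 12012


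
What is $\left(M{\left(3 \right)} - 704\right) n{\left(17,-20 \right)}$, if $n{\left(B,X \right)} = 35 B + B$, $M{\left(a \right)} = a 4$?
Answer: $-423504$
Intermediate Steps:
$M{\left(a \right)} = 4 a$
$n{\left(B,X \right)} = 36 B$
$\left(M{\left(3 \right)} - 704\right) n{\left(17,-20 \right)} = \left(4 \cdot 3 - 704\right) 36 \cdot 17 = \left(12 - 704\right) 612 = \left(-692\right) 612 = -423504$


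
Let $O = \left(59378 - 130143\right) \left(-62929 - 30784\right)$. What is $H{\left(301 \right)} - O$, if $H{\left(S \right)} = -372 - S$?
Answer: $-6631601118$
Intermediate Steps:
$O = 6631600445$ ($O = \left(-70765\right) \left(-93713\right) = 6631600445$)
$H{\left(301 \right)} - O = \left(-372 - 301\right) - 6631600445 = -673 - 6631600445 = -6631601118$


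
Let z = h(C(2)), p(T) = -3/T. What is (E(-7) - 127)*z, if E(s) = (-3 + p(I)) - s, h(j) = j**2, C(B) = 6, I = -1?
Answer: -4320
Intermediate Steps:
z = 36 (z = 6**2 = 36)
E(s) = -s (E(s) = (-3 - 3/(-1)) - s = (-3 - 3*(-1)) - s = (-3 + 3) - s = 0 - s = -s)
(E(-7) - 127)*z = (-1*(-7) - 127)*36 = (7 - 127)*36 = -120*36 = -4320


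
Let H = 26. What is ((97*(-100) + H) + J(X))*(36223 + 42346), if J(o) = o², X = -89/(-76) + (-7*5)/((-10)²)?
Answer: -6859212452854/9025 ≈ -7.6002e+8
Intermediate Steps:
X = 78/95 (X = -89*(-1/76) - 35/100 = 89/76 - 35*1/100 = 89/76 - 7/20 = 78/95 ≈ 0.82105)
((97*(-100) + H) + J(X))*(36223 + 42346) = ((97*(-100) + 26) + (78/95)²)*(36223 + 42346) = ((-9700 + 26) + 6084/9025)*78569 = (-9674 + 6084/9025)*78569 = -87301766/9025*78569 = -6859212452854/9025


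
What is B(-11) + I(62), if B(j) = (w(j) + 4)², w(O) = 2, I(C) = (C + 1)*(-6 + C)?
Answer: 3564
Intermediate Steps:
I(C) = (1 + C)*(-6 + C)
B(j) = 36 (B(j) = (2 + 4)² = 6² = 36)
B(-11) + I(62) = 36 + (-6 + 62² - 5*62) = 36 + (-6 + 3844 - 310) = 36 + 3528 = 3564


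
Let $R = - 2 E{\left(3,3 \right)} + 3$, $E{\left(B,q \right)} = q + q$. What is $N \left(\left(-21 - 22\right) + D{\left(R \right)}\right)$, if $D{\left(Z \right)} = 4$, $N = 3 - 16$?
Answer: $507$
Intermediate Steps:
$E{\left(B,q \right)} = 2 q$
$R = -9$ ($R = - 2 \cdot 2 \cdot 3 + 3 = \left(-2\right) 6 + 3 = -12 + 3 = -9$)
$N = -13$ ($N = 3 - 16 = -13$)
$N \left(\left(-21 - 22\right) + D{\left(R \right)}\right) = - 13 \left(\left(-21 - 22\right) + 4\right) = - 13 \left(-43 + 4\right) = \left(-13\right) \left(-39\right) = 507$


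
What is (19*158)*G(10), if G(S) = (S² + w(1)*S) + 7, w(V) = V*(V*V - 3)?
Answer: 261174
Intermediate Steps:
w(V) = V*(-3 + V²) (w(V) = V*(V² - 3) = V*(-3 + V²))
G(S) = 7 + S² - 2*S (G(S) = (S² + (1*(-3 + 1²))*S) + 7 = (S² + (1*(-3 + 1))*S) + 7 = (S² + (1*(-2))*S) + 7 = (S² - 2*S) + 7 = 7 + S² - 2*S)
(19*158)*G(10) = (19*158)*(7 + 10² - 2*10) = 3002*(7 + 100 - 20) = 3002*87 = 261174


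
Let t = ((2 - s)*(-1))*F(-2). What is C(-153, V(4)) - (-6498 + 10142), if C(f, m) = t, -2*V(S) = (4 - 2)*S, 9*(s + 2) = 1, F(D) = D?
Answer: -32726/9 ≈ -3636.2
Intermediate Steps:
s = -17/9 (s = -2 + (⅑)*1 = -2 + ⅑ = -17/9 ≈ -1.8889)
V(S) = -S (V(S) = -(4 - 2)*S/2 = -S)
t = 70/9 (t = ((2 - 1*(-17/9))*(-1))*(-2) = ((2 + 17/9)*(-1))*(-2) = ((35/9)*(-1))*(-2) = -35/9*(-2) = 70/9 ≈ 7.7778)
C(f, m) = 70/9
C(-153, V(4)) - (-6498 + 10142) = 70/9 - (-6498 + 10142) = 70/9 - 1*3644 = 70/9 - 3644 = -32726/9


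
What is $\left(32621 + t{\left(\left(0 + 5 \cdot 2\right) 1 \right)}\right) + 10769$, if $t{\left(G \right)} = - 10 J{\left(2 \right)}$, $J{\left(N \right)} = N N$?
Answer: $43350$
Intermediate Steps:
$J{\left(N \right)} = N^{2}$
$t{\left(G \right)} = -40$ ($t{\left(G \right)} = - 10 \cdot 2^{2} = \left(-10\right) 4 = -40$)
$\left(32621 + t{\left(\left(0 + 5 \cdot 2\right) 1 \right)}\right) + 10769 = \left(32621 - 40\right) + 10769 = 32581 + 10769 = 43350$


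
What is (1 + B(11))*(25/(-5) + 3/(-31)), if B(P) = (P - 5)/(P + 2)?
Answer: -3002/403 ≈ -7.4491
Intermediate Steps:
B(P) = (-5 + P)/(2 + P)
(1 + B(11))*(25/(-5) + 3/(-31)) = (1 + (-5 + 11)/(2 + 11))*(25/(-5) + 3/(-31)) = (1 + 6/13)*(25*(-1/5) + 3*(-1/31)) = (1 + (1/13)*6)*(-5 - 3/31) = (1 + 6/13)*(-158/31) = (19/13)*(-158/31) = -3002/403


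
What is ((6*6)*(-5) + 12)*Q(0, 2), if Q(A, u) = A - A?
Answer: 0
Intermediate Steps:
Q(A, u) = 0
((6*6)*(-5) + 12)*Q(0, 2) = ((6*6)*(-5) + 12)*0 = (36*(-5) + 12)*0 = (-180 + 12)*0 = -168*0 = 0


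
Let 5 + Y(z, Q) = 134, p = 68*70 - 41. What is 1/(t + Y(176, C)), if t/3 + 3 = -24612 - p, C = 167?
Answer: -1/87873 ≈ -1.1380e-5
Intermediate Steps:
p = 4719 (p = 4760 - 41 = 4719)
Y(z, Q) = 129 (Y(z, Q) = -5 + 134 = 129)
t = -88002 (t = -9 + 3*(-24612 - 1*4719) = -9 + 3*(-24612 - 4719) = -9 + 3*(-29331) = -9 - 87993 = -88002)
1/(t + Y(176, C)) = 1/(-88002 + 129) = 1/(-87873) = -1/87873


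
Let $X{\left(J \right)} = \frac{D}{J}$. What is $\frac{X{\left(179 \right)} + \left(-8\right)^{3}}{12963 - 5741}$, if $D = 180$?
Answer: $- \frac{45734}{646369} \approx -0.070755$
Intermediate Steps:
$X{\left(J \right)} = \frac{180}{J}$
$\frac{X{\left(179 \right)} + \left(-8\right)^{3}}{12963 - 5741} = \frac{\frac{180}{179} + \left(-8\right)^{3}}{12963 - 5741} = \frac{180 \cdot \frac{1}{179} - 512}{7222} = \left(\frac{180}{179} - 512\right) \frac{1}{7222} = \left(- \frac{91468}{179}\right) \frac{1}{7222} = - \frac{45734}{646369}$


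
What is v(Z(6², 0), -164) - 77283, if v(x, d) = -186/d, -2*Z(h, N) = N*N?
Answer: -6337113/82 ≈ -77282.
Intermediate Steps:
Z(h, N) = -N²/2 (Z(h, N) = -N*N/2 = -N²/2)
v(Z(6², 0), -164) - 77283 = -186/(-164) - 77283 = -186*(-1/164) - 77283 = 93/82 - 77283 = -6337113/82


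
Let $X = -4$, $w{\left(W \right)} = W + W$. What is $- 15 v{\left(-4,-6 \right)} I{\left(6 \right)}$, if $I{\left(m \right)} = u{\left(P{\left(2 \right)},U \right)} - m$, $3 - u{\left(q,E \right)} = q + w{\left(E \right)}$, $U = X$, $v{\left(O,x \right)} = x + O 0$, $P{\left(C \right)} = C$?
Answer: $270$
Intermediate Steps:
$w{\left(W \right)} = 2 W$
$v{\left(O,x \right)} = x$ ($v{\left(O,x \right)} = x + 0 = x$)
$U = -4$
$u{\left(q,E \right)} = 3 - q - 2 E$ ($u{\left(q,E \right)} = 3 - \left(q + 2 E\right) = 3 - q - 2 E$)
$I{\left(m \right)} = 9 - m$ ($I{\left(m \right)} = \left(3 - 2 - -8\right) - m = \left(3 - 2 + 8\right) - m = 9 - m$)
$- 15 v{\left(-4,-6 \right)} I{\left(6 \right)} = \left(-15\right) \left(-6\right) \left(9 - 6\right) = 90 \left(9 - 6\right) = 90 \cdot 3 = 270$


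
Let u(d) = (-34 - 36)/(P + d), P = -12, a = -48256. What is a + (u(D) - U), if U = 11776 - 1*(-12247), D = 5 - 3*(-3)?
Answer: -72314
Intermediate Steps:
D = 14 (D = 5 + 9 = 14)
u(d) = -70/(-12 + d) (u(d) = (-34 - 36)/(-12 + d) = -70/(-12 + d))
U = 24023 (U = 11776 + 12247 = 24023)
a + (u(D) - U) = -48256 + (-70/(-12 + 14) - 1*24023) = -48256 + (-70/2 - 24023) = -48256 + (-70*½ - 24023) = -48256 + (-35 - 24023) = -48256 - 24058 = -72314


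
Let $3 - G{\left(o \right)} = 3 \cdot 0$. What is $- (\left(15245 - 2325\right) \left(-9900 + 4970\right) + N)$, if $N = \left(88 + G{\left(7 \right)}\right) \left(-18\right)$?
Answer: $63697238$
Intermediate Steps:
$G{\left(o \right)} = 3$ ($G{\left(o \right)} = 3 - 3 \cdot 0 = 3 - 0 = 3 + 0 = 3$)
$N = -1638$ ($N = \left(88 + 3\right) \left(-18\right) = 91 \left(-18\right) = -1638$)
$- (\left(15245 - 2325\right) \left(-9900 + 4970\right) + N) = - (\left(15245 - 2325\right) \left(-9900 + 4970\right) - 1638) = - (12920 \left(-4930\right) - 1638) = - (-63695600 - 1638) = \left(-1\right) \left(-63697238\right) = 63697238$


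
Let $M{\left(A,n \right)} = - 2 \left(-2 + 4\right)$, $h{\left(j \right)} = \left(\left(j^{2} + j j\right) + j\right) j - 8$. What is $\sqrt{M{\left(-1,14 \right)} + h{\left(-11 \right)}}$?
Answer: $i \sqrt{2553} \approx 50.527 i$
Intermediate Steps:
$h{\left(j \right)} = -8 + j \left(j + 2 j^{2}\right)$ ($h{\left(j \right)} = \left(\left(j^{2} + j^{2}\right) + j\right) j - 8 = \left(2 j^{2} + j\right) j - 8 = \left(j + 2 j^{2}\right) j - 8 = j \left(j + 2 j^{2}\right) - 8 = -8 + j \left(j + 2 j^{2}\right)$)
$M{\left(A,n \right)} = -4$ ($M{\left(A,n \right)} = \left(-2\right) 2 = -4$)
$\sqrt{M{\left(-1,14 \right)} + h{\left(-11 \right)}} = \sqrt{-4 + \left(-8 + \left(-11\right)^{2} + 2 \left(-11\right)^{3}\right)} = \sqrt{-4 + \left(-8 + 121 + 2 \left(-1331\right)\right)} = \sqrt{-4 - 2549} = \sqrt{-2553} = i \sqrt{2553}$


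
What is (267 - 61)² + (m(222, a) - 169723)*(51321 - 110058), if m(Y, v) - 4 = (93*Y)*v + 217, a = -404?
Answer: 499880458618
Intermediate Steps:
m(Y, v) = 221 + 93*Y*v (m(Y, v) = 4 + ((93*Y)*v + 217) = 4 + (93*Y*v + 217) = 4 + (217 + 93*Y*v) = 221 + 93*Y*v)
(267 - 61)² + (m(222, a) - 169723)*(51321 - 110058) = (267 - 61)² + ((221 + 93*222*(-404)) - 169723)*(51321 - 110058) = 206² + ((221 - 8340984) - 169723)*(-58737) = 42436 + (-8340763 - 169723)*(-58737) = 42436 - 8510486*(-58737) = 42436 + 499880416182 = 499880458618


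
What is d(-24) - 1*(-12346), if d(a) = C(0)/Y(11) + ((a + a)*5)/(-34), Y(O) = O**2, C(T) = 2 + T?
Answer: 25410276/2057 ≈ 12353.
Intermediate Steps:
d(a) = 2/121 - 5*a/17 (d(a) = (2 + 0)/(11**2) + ((a + a)*5)/(-34) = 2/121 + ((2*a)*5)*(-1/34) = 2*(1/121) + (10*a)*(-1/34) = 2/121 - 5*a/17)
d(-24) - 1*(-12346) = (2/121 - 5/17*(-24)) - 1*(-12346) = (2/121 + 120/17) + 12346 = 14554/2057 + 12346 = 25410276/2057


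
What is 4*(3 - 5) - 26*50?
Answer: -1308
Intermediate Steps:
4*(3 - 5) - 26*50 = 4*(-2) - 1300 = -8 - 1300 = -1308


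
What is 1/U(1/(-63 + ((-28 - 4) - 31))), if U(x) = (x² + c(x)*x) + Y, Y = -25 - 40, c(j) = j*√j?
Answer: -2064266009064/134177160564847 - 47628*I*√14/134177160564847 ≈ -0.015385 - 1.3282e-9*I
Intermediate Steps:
c(j) = j^(3/2)
Y = -65
U(x) = -65 + x² + x^(5/2) (U(x) = (x² + x^(3/2)*x) - 65 = (x² + x^(5/2)) - 65 = -65 + x² + x^(5/2))
1/U(1/(-63 + ((-28 - 4) - 31))) = 1/(-65 + (1/(-63 + ((-28 - 4) - 31)))² + (1/(-63 + ((-28 - 4) - 31)))^(5/2)) = 1/(-65 + (1/(-63 + (-32 - 31)))² + (1/(-63 + (-32 - 31)))^(5/2)) = 1/(-65 + (1/(-63 - 63))² + (1/(-63 - 63))^(5/2)) = 1/(-65 + (1/(-126))² + (1/(-126))^(5/2)) = 1/(-65 + (-1/126)² + (-1/126)^(5/2)) = 1/(-65 + 1/15876 + I*√14/666792) = 1/(-1031939/15876 + I*√14/666792)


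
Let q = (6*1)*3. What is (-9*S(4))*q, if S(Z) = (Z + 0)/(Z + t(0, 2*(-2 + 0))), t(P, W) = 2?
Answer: -108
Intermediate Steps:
q = 18 (q = 6*3 = 18)
S(Z) = Z/(2 + Z) (S(Z) = (Z + 0)/(Z + 2) = Z/(2 + Z))
(-9*S(4))*q = -36/(2 + 4)*18 = -36/6*18 = -9*⅔*18 = -6*18 = -108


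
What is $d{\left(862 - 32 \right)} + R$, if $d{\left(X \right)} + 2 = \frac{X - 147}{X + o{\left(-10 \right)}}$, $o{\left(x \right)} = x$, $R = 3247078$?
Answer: $\frac{2662603003}{820} \approx 3.2471 \cdot 10^{6}$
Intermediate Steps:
$d{\left(X \right)} = -2 + \frac{-147 + X}{-10 + X}$ ($d{\left(X \right)} = -2 + \frac{X - 147}{X - 10} = -2 + \frac{-147 + X}{-10 + X}$)
$d{\left(862 - 32 \right)} + R = \frac{-127 - \left(862 - 32\right)}{-10 + \left(862 - 32\right)} + 3247078 = \frac{-127 - 830}{-10 + 830} + 3247078 = \frac{-127 - 830}{820} + 3247078 = \frac{1}{820} \left(-957\right) + 3247078 = - \frac{957}{820} + 3247078 = \frac{2662603003}{820}$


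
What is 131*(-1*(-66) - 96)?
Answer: -3930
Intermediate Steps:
131*(-1*(-66) - 96) = 131*(66 - 96) = 131*(-30) = -3930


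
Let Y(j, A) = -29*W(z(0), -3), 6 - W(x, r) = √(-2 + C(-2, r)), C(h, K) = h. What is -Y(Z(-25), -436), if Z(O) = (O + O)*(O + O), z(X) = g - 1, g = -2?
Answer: 174 - 58*I ≈ 174.0 - 58.0*I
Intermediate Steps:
z(X) = -3 (z(X) = -2 - 1 = -3)
W(x, r) = 6 - 2*I (W(x, r) = 6 - √(-2 - 2) = 6 - √(-4) = 6 - 2*I)
Z(O) = 4*O² (Z(O) = (2*O)*(2*O) = 4*O²)
Y(j, A) = -174 + 58*I (Y(j, A) = -29*(6 - 2*I) = -174 + 58*I)
-Y(Z(-25), -436) = -(-174 + 58*I) = 174 - 58*I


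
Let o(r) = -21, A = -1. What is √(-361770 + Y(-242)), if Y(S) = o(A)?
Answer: 3*I*√40199 ≈ 601.49*I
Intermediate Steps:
Y(S) = -21
√(-361770 + Y(-242)) = √(-361770 - 21) = √(-361791) = 3*I*√40199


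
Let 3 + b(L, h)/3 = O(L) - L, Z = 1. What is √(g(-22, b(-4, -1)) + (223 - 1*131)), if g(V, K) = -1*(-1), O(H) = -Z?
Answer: √93 ≈ 9.6436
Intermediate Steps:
O(H) = -1 (O(H) = -1*1 = -1)
b(L, h) = -12 - 3*L (b(L, h) = -9 + 3*(-1 - L) = -9 + (-3 - 3*L) = -12 - 3*L)
g(V, K) = 1
√(g(-22, b(-4, -1)) + (223 - 1*131)) = √(1 + (223 - 1*131)) = √(1 + (223 - 131)) = √(1 + 92) = √93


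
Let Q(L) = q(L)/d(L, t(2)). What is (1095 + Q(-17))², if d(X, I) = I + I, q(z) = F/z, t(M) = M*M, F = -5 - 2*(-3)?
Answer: 22176868561/18496 ≈ 1.1990e+6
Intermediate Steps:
F = 1 (F = -5 + 6 = 1)
t(M) = M²
q(z) = 1/z
d(X, I) = 2*I
Q(L) = 1/(8*L) (Q(L) = 1/(L*((2*2²))) = 1/(L*((2*4))) = 1/(L*8) = (⅛)/L = 1/(8*L))
(1095 + Q(-17))² = (1095 + (⅛)/(-17))² = (1095 + (⅛)*(-1/17))² = (1095 - 1/136)² = (148919/136)² = 22176868561/18496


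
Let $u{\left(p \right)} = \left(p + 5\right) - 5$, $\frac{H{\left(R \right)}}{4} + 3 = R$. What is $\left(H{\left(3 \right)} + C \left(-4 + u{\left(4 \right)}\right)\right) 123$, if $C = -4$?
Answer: $0$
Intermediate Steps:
$H{\left(R \right)} = -12 + 4 R$
$u{\left(p \right)} = p$ ($u{\left(p \right)} = \left(5 + p\right) - 5 = p$)
$\left(H{\left(3 \right)} + C \left(-4 + u{\left(4 \right)}\right)\right) 123 = \left(\left(-12 + 4 \cdot 3\right) - 4 \left(-4 + 4\right)\right) 123 = \left(\left(-12 + 12\right) - 0\right) 123 = \left(0 + 0\right) 123 = 0 \cdot 123 = 0$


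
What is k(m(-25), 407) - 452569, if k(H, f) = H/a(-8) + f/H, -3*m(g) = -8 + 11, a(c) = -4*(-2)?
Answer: -3623809/8 ≈ -4.5298e+5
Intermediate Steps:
a(c) = 8
m(g) = -1 (m(g) = -(-8 + 11)/3 = -⅓*3 = -1)
k(H, f) = H/8 + f/H
k(m(-25), 407) - 452569 = ((⅛)*(-1) + 407/(-1)) - 452569 = (-⅛ + 407*(-1)) - 452569 = (-⅛ - 407) - 452569 = -3257/8 - 452569 = -3623809/8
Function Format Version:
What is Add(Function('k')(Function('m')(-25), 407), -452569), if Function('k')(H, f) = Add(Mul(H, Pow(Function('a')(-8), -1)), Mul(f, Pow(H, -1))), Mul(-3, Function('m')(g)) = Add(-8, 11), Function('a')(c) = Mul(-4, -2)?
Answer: Rational(-3623809, 8) ≈ -4.5298e+5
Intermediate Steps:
Function('a')(c) = 8
Function('m')(g) = -1 (Function('m')(g) = Mul(Rational(-1, 3), Add(-8, 11)) = Mul(Rational(-1, 3), 3) = -1)
Function('k')(H, f) = Add(Mul(Rational(1, 8), H), Mul(f, Pow(H, -1))) (Function('k')(H, f) = Add(Mul(H, Pow(8, -1)), Mul(f, Pow(H, -1))) = Add(Mul(H, Rational(1, 8)), Mul(f, Pow(H, -1))) = Add(Mul(Rational(1, 8), H), Mul(f, Pow(H, -1))))
Add(Function('k')(Function('m')(-25), 407), -452569) = Add(Add(Mul(Rational(1, 8), -1), Mul(407, Pow(-1, -1))), -452569) = Add(Add(Rational(-1, 8), Mul(407, -1)), -452569) = Add(Add(Rational(-1, 8), -407), -452569) = Add(Rational(-3257, 8), -452569) = Rational(-3623809, 8)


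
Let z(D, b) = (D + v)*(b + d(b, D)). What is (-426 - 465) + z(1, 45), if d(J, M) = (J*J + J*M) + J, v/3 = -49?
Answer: -316251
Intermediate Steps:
v = -147 (v = 3*(-49) = -147)
d(J, M) = J + J² + J*M (d(J, M) = (J² + J*M) + J = J + J² + J*M)
z(D, b) = (-147 + D)*(b + b*(1 + D + b)) (z(D, b) = (D - 147)*(b + b*(1 + b + D)) = (-147 + D)*(b + b*(1 + D + b)))
(-426 - 465) + z(1, 45) = (-426 - 465) + 45*(-294 - 147*45 - 146*1 + 1*(1 + 1 + 45)) = -891 + 45*(-294 - 6615 - 146 + 1*47) = -891 + 45*(-294 - 6615 - 146 + 47) = -891 + 45*(-7008) = -891 - 315360 = -316251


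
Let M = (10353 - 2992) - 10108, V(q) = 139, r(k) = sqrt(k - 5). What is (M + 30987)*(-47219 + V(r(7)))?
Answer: -1329539200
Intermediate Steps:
r(k) = sqrt(-5 + k)
M = -2747 (M = 7361 - 10108 = -2747)
(M + 30987)*(-47219 + V(r(7))) = (-2747 + 30987)*(-47219 + 139) = 28240*(-47080) = -1329539200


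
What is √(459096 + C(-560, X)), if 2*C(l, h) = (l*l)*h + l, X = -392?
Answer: 8*I*√953231 ≈ 7810.7*I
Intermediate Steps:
C(l, h) = l/2 + h*l²/2 (C(l, h) = ((l*l)*h + l)/2 = (l²*h + l)/2 = (h*l² + l)/2 = (l + h*l²)/2 = l/2 + h*l²/2)
√(459096 + C(-560, X)) = √(459096 + (½)*(-560)*(1 - 392*(-560))) = √(459096 + (½)*(-560)*(1 + 219520)) = √(459096 + (½)*(-560)*219521) = √(459096 - 61465880) = √(-61006784) = 8*I*√953231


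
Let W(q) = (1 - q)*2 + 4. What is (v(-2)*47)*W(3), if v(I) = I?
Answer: 0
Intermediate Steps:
W(q) = 6 - 2*q (W(q) = (2 - 2*q) + 4 = 6 - 2*q)
(v(-2)*47)*W(3) = (-2*47)*(6 - 2*3) = -94*(6 - 6) = -94*0 = 0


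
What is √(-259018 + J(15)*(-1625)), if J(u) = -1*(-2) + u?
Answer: I*√286643 ≈ 535.39*I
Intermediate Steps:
J(u) = 2 + u
√(-259018 + J(15)*(-1625)) = √(-259018 + (2 + 15)*(-1625)) = √(-259018 + 17*(-1625)) = √(-259018 - 27625) = √(-286643) = I*√286643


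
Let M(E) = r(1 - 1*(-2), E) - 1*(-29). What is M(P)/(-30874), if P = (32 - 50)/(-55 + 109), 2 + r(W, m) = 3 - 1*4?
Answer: -13/15437 ≈ -0.00084213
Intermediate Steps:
r(W, m) = -3 (r(W, m) = -2 + (3 - 1*4) = -2 + (3 - 4) = -2 - 1 = -3)
P = -⅓ (P = -18/54 = -18*1/54 = -⅓ ≈ -0.33333)
M(E) = 26 (M(E) = -3 - 1*(-29) = -3 + 29 = 26)
M(P)/(-30874) = 26/(-30874) = 26*(-1/30874) = -13/15437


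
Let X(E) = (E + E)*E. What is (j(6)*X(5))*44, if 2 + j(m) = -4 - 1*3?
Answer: -19800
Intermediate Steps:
j(m) = -9 (j(m) = -2 + (-4 - 1*3) = -2 + (-4 - 3) = -2 - 7 = -9)
X(E) = 2*E**2 (X(E) = (2*E)*E = 2*E**2)
(j(6)*X(5))*44 = -18*5**2*44 = -18*25*44 = -9*50*44 = -450*44 = -19800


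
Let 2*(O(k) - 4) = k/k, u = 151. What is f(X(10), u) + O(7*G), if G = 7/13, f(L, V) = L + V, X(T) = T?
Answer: 331/2 ≈ 165.50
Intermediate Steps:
G = 7/13 (G = 7*(1/13) = 7/13 ≈ 0.53846)
O(k) = 9/2 (O(k) = 4 + (k/k)/2 = 4 + (½)*1 = 4 + ½ = 9/2)
f(X(10), u) + O(7*G) = (10 + 151) + 9/2 = 161 + 9/2 = 331/2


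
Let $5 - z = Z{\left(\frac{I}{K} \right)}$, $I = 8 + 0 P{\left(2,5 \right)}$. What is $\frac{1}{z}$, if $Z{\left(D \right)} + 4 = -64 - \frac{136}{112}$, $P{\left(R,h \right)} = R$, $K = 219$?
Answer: $\frac{14}{1039} \approx 0.013474$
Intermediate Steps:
$I = 8$ ($I = 8 + 0 \cdot 2 = 8 + 0 = 8$)
$Z{\left(D \right)} = - \frac{969}{14}$ ($Z{\left(D \right)} = -4 - \left(64 + \frac{136}{112}\right) = -4 - \left(64 + 136 \cdot \frac{1}{112}\right) = -4 - \frac{913}{14} = - \frac{969}{14}$)
$z = \frac{1039}{14}$ ($z = 5 - - \frac{969}{14} = 5 + \frac{969}{14} = \frac{1039}{14} \approx 74.214$)
$\frac{1}{z} = \frac{1}{\frac{1039}{14}} = \frac{14}{1039}$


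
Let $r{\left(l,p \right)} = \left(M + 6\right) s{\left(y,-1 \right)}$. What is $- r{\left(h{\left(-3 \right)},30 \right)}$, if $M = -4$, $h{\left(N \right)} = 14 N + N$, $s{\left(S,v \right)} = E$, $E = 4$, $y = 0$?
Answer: $-8$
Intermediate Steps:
$s{\left(S,v \right)} = 4$
$h{\left(N \right)} = 15 N$
$r{\left(l,p \right)} = 8$ ($r{\left(l,p \right)} = \left(-4 + 6\right) 4 = 2 \cdot 4 = 8$)
$- r{\left(h{\left(-3 \right)},30 \right)} = \left(-1\right) 8 = -8$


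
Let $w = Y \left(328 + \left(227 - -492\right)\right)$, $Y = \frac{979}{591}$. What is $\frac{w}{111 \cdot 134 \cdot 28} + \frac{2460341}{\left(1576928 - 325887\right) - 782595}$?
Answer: $\frac{101009346196405}{19216822287432} \approx 5.2563$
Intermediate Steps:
$Y = \frac{979}{591}$ ($Y = 979 \cdot \frac{1}{591} = \frac{979}{591} \approx 1.6565$)
$w = \frac{341671}{197}$ ($w = \frac{979 \left(328 + \left(227 - -492\right)\right)}{591} = \frac{979 \left(328 + \left(227 + 492\right)\right)}{591} = \frac{979 \left(328 + 719\right)}{591} = \frac{979}{591} \cdot 1047 = \frac{341671}{197} \approx 1734.4$)
$\frac{w}{111 \cdot 134 \cdot 28} + \frac{2460341}{\left(1576928 - 325887\right) - 782595} = \frac{341671}{197 \cdot 111 \cdot 134 \cdot 28} + \frac{2460341}{\left(1576928 - 325887\right) - 782595} = \frac{341671}{197 \cdot 14874 \cdot 28} + \frac{2460341}{1251041 - 782595} = \frac{341671}{197 \cdot 416472} + \frac{2460341}{468446} = \frac{341671}{197} \cdot \frac{1}{416472} + 2460341 \cdot \frac{1}{468446} = \frac{341671}{82044984} + \frac{2460341}{468446} = \frac{101009346196405}{19216822287432}$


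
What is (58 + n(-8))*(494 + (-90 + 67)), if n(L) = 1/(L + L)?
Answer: 436617/16 ≈ 27289.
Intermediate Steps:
n(L) = 1/(2*L)
(58 + n(-8))*(494 + (-90 + 67)) = (58 + (½)/(-8))*(494 + (-90 + 67)) = (58 + (½)*(-⅛))*(494 - 23) = (58 - 1/16)*471 = (927/16)*471 = 436617/16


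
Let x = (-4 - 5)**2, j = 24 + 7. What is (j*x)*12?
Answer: 30132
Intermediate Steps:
j = 31
x = 81 (x = (-9)**2 = 81)
(j*x)*12 = (31*81)*12 = 2511*12 = 30132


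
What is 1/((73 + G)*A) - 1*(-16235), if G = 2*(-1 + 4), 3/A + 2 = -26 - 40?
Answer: 3847627/237 ≈ 16235.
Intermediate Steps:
A = -3/68 (A = 3/(-2 + (-26 - 40)) = 3/(-2 - 66) = 3/(-68) = 3*(-1/68) = -3/68 ≈ -0.044118)
G = 6 (G = 2*3 = 6)
1/((73 + G)*A) - 1*(-16235) = 1/((73 + 6)*(-3/68)) - 1*(-16235) = 1/(79*(-3/68)) + 16235 = 1/(-237/68) + 16235 = -68/237 + 16235 = 3847627/237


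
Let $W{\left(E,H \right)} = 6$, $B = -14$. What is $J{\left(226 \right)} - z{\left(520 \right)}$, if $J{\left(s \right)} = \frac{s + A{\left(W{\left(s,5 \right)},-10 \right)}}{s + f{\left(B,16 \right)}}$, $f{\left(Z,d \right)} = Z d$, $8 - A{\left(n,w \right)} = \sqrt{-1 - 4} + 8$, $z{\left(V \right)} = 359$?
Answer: $-246 - \frac{i \sqrt{5}}{2} \approx -246.0 - 1.118 i$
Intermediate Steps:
$A{\left(n,w \right)} = - i \sqrt{5}$ ($A{\left(n,w \right)} = 8 - \left(\sqrt{-1 - 4} + 8\right) = 8 - \left(\sqrt{-5} + 8\right) = 8 - \left(i \sqrt{5} + 8\right) = 8 - \left(8 + i \sqrt{5}\right) = - i \sqrt{5}$)
$J{\left(s \right)} = \frac{s - i \sqrt{5}}{-224 + s}$ ($J{\left(s \right)} = \frac{s - i \sqrt{5}}{s - 224} = \frac{s - i \sqrt{5}}{-224 + s}$)
$J{\left(226 \right)} - z{\left(520 \right)} = \frac{226 - i \sqrt{5}}{-224 + 226} - 359 = \frac{226 - i \sqrt{5}}{2} - 359 = \left(113 - \frac{i \sqrt{5}}{2}\right) - 359 = -246 - \frac{i \sqrt{5}}{2}$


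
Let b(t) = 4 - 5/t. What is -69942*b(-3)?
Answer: -396338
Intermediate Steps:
b(t) = 4 - 5/t
-69942*b(-3) = -69942*(4 - 5/(-3)) = -69942*(4 - 5*(-1/3)) = -69942*(4 + 5/3) = -69942*17/3 = -396338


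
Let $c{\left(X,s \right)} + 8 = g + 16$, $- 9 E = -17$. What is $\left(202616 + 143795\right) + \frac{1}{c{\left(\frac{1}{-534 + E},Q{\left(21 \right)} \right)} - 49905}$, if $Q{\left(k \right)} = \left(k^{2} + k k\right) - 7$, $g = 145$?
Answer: $\frac{17234640071}{49752} \approx 3.4641 \cdot 10^{5}$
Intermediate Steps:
$Q{\left(k \right)} = -7 + 2 k^{2}$ ($Q{\left(k \right)} = \left(k^{2} + k^{2}\right) - 7 = 2 k^{2} - 7 = -7 + 2 k^{2}$)
$E = \frac{17}{9}$ ($E = \left(- \frac{1}{9}\right) \left(-17\right) = \frac{17}{9} \approx 1.8889$)
$c{\left(X,s \right)} = 153$ ($c{\left(X,s \right)} = -8 + \left(145 + 16\right) = -8 + 161 = 153$)
$\left(202616 + 143795\right) + \frac{1}{c{\left(\frac{1}{-534 + E},Q{\left(21 \right)} \right)} - 49905} = \left(202616 + 143795\right) + \frac{1}{153 - 49905} = 346411 + \frac{1}{-49752} = 346411 - \frac{1}{49752} = \frac{17234640071}{49752}$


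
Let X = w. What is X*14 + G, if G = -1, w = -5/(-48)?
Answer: 11/24 ≈ 0.45833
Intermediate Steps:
w = 5/48 (w = -5*(-1/48) = 5/48 ≈ 0.10417)
X = 5/48 ≈ 0.10417
X*14 + G = (5/48)*14 - 1 = 35/24 - 1 = 11/24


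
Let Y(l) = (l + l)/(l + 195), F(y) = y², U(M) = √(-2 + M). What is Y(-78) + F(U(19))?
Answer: 47/3 ≈ 15.667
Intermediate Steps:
Y(l) = 2*l/(195 + l) (Y(l) = (2*l)/(195 + l) = 2*l/(195 + l))
Y(-78) + F(U(19)) = 2*(-78)/(195 - 78) + (√(-2 + 19))² = 2*(-78)/117 + (√17)² = 2*(-78)*(1/117) + 17 = -4/3 + 17 = 47/3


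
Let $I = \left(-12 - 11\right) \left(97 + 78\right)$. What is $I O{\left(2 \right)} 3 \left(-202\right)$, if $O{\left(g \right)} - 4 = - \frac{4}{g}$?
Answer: $4878300$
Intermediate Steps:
$O{\left(g \right)} = 4 - \frac{4}{g}$
$I = -4025$ ($I = \left(-23\right) 175 = -4025$)
$I O{\left(2 \right)} 3 \left(-202\right) = - 4025 \left(4 - \frac{4}{2}\right) 3 \left(-202\right) = - 4025 \left(4 - 2\right) 3 \left(-202\right) = - 4025 \cdot 2 \cdot 3 \left(-202\right) = \left(-4025\right) 6 \left(-202\right) = \left(-24150\right) \left(-202\right) = 4878300$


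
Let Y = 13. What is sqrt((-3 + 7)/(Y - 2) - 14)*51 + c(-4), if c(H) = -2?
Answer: -2 + 255*I*sqrt(66)/11 ≈ -2.0 + 188.33*I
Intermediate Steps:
sqrt((-3 + 7)/(Y - 2) - 14)*51 + c(-4) = sqrt((-3 + 7)/(13 - 2) - 14)*51 - 2 = sqrt(4/11 - 14)*51 - 2 = sqrt(-150/11)*51 - 2 = (5*I*sqrt(66)/11)*51 - 2 = 255*I*sqrt(66)/11 - 2 = -2 + 255*I*sqrt(66)/11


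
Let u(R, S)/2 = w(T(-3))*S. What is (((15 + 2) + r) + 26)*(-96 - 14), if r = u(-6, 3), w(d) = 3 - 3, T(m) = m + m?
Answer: -4730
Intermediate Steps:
T(m) = 2*m
w(d) = 0
u(R, S) = 0 (u(R, S) = 2*(0*S) = 2*0 = 0)
r = 0
(((15 + 2) + r) + 26)*(-96 - 14) = (((15 + 2) + 0) + 26)*(-96 - 14) = ((17 + 0) + 26)*(-110) = (17 + 26)*(-110) = 43*(-110) = -4730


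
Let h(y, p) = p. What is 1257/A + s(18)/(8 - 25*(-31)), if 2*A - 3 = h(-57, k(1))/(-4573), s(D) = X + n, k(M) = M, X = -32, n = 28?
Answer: 4500860927/5370597 ≈ 838.06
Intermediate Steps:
s(D) = -4 (s(D) = -32 + 28 = -4)
A = 6859/4573 (A = 3/2 + (1/(-4573))/2 = 3/2 + (1*(-1/4573))/2 = 3/2 + (½)*(-1/4573) = 3/2 - 1/9146 = 6859/4573 ≈ 1.4999)
1257/A + s(18)/(8 - 25*(-31)) = 1257/(6859/4573) - 4/(8 - 25*(-31)) = 1257*(4573/6859) - 4/(8 + 775) = 5748261/6859 - 4/783 = 4500860927/5370597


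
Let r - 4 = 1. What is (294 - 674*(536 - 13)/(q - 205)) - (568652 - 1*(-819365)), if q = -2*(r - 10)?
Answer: -270253483/195 ≈ -1.3859e+6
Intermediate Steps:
r = 5 (r = 4 + 1 = 5)
q = 10 (q = -2*(5 - 10) = -2*(-5) = 10)
(294 - 674*(536 - 13)/(q - 205)) - (568652 - 1*(-819365)) = (294 - 674*(536 - 13)/(10 - 205)) - (568652 - 1*(-819365)) = (294 - 352502/(-195)) - (568652 + 819365) = (294 - 352502*(-1)/195) - 1*1388017 = (294 - 674*(-523/195)) - 1388017 = (294 + 352502/195) - 1388017 = 409832/195 - 1388017 = -270253483/195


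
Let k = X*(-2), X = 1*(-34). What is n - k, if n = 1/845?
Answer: -57459/845 ≈ -67.999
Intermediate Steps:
X = -34
n = 1/845 ≈ 0.0011834
k = 68 (k = -34*(-2) = 68)
n - k = 1/845 - 1*68 = 1/845 - 68 = -57459/845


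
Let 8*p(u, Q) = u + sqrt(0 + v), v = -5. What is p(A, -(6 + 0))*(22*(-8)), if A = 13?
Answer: -286 - 22*I*sqrt(5) ≈ -286.0 - 49.193*I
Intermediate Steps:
p(u, Q) = u/8 + I*sqrt(5)/8 (p(u, Q) = (u + sqrt(0 - 5))/8 = (u + sqrt(-5))/8 = (u + I*sqrt(5))/8 = u/8 + I*sqrt(5)/8)
p(A, -(6 + 0))*(22*(-8)) = ((1/8)*13 + I*sqrt(5)/8)*(22*(-8)) = (13/8 + I*sqrt(5)/8)*(-176) = -286 - 22*I*sqrt(5)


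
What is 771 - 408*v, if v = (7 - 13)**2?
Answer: -13917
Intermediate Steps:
v = 36 (v = (-6)**2 = 36)
771 - 408*v = 771 - 408*36 = 771 - 14688 = -13917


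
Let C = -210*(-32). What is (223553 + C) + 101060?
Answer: 331333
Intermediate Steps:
C = 6720
(223553 + C) + 101060 = (223553 + 6720) + 101060 = 230273 + 101060 = 331333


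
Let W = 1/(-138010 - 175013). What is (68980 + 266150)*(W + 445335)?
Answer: 15572384914513840/104341 ≈ 1.4925e+11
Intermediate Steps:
W = -1/313023 (W = 1/(-313023) = -1/313023 ≈ -3.1947e-6)
(68980 + 266150)*(W + 445335) = (68980 + 266150)*(-1/313023 + 445335) = 335130*(139400097704/313023) = 15572384914513840/104341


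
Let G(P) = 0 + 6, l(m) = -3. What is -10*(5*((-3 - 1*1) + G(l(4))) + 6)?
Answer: -160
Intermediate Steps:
G(P) = 6
-10*(5*((-3 - 1*1) + G(l(4))) + 6) = -10*(5*((-3 - 1*1) + 6) + 6) = -10*(5*((-3 - 1) + 6) + 6) = -10*(5*(-4 + 6) + 6) = -10*(5*2 + 6) = -10*(10 + 6) = -10*16 = -160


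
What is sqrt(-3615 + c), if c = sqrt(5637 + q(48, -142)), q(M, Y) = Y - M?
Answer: sqrt(-3615 + sqrt(5447)) ≈ 59.508*I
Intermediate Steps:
c = sqrt(5447) (c = sqrt(5637 + (-142 - 1*48)) = sqrt(5637 + (-142 - 48)) = sqrt(5637 - 190) = sqrt(5447) ≈ 73.804)
sqrt(-3615 + c) = sqrt(-3615 + sqrt(5447))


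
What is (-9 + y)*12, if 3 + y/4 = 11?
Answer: 276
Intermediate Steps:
y = 32 (y = -12 + 4*11 = -12 + 44 = 32)
(-9 + y)*12 = (-9 + 32)*12 = 23*12 = 276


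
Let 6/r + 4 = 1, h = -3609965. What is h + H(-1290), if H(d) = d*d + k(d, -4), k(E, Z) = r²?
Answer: -1945861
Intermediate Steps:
r = -2 (r = 6/(-4 + 1) = 6/(-3) = 6*(-⅓) = -2)
k(E, Z) = 4 (k(E, Z) = (-2)² = 4)
H(d) = 4 + d² (H(d) = d*d + 4 = d² + 4 = 4 + d²)
h + H(-1290) = -3609965 + (4 + (-1290)²) = -3609965 + (4 + 1664100) = -3609965 + 1664104 = -1945861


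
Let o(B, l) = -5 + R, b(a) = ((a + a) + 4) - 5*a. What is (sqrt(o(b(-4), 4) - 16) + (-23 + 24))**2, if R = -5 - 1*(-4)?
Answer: (1 + I*sqrt(22))**2 ≈ -21.0 + 9.3808*I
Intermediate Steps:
R = -1 (R = -5 + 4 = -1)
b(a) = 4 - 3*a (b(a) = (2*a + 4) - 5*a = (4 + 2*a) - 5*a = 4 - 3*a)
o(B, l) = -6 (o(B, l) = -5 - 1 = -6)
(sqrt(o(b(-4), 4) - 16) + (-23 + 24))**2 = (sqrt(-6 - 16) + (-23 + 24))**2 = (sqrt(-22) + 1)**2 = (I*sqrt(22) + 1)**2 = (1 + I*sqrt(22))**2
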